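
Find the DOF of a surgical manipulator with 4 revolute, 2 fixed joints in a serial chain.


Given: serial robot with 4 revolute, 2 fixed joints
DOF contribution per joint type: revolute=1, prismatic=1, spherical=3, fixed=0
DOF = 4*1 + 2*0
DOF = 4

4


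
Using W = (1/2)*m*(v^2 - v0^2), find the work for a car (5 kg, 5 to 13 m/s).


Given: m = 5 kg, v0 = 5 m/s, v = 13 m/s
Using W = (1/2)*m*(v^2 - v0^2)
v^2 = 13^2 = 169
v0^2 = 5^2 = 25
v^2 - v0^2 = 169 - 25 = 144
W = (1/2)*5*144 = 360 J

360 J


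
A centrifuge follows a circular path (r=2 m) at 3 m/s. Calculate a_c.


Given: v = 3 m/s, r = 2 m
Using a_c = v^2 / r
a_c = 3^2 / 2
a_c = 9 / 2
a_c = 9/2 m/s^2

9/2 m/s^2


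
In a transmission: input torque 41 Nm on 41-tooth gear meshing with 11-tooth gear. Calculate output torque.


Given: N1 = 41, N2 = 11, T1 = 41 Nm
Using T2/T1 = N2/N1
T2 = T1 * N2 / N1
T2 = 41 * 11 / 41
T2 = 451 / 41
T2 = 11 Nm

11 Nm


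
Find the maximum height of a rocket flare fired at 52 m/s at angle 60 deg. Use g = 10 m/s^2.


Given: v0 = 52 m/s, theta = 60 deg, g = 10 m/s^2
sin^2(60) = 3/4
Using H = v0^2 * sin^2(theta) / (2*g)
H = 52^2 * 3/4 / (2*10)
H = 2704 * 3/4 / 20
H = 2028 / 20
H = 507/5 m

507/5 m


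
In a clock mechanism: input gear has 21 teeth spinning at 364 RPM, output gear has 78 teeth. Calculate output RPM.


Given: N1 = 21 teeth, w1 = 364 RPM, N2 = 78 teeth
Using N1*w1 = N2*w2
w2 = N1*w1 / N2
w2 = 21*364 / 78
w2 = 7644 / 78
w2 = 98 RPM

98 RPM


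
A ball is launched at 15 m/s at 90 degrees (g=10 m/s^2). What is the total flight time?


Given: v0 = 15 m/s, theta = 90 deg, g = 10 m/s^2
sin(90) = 1
Using T = 2*v0*sin(theta) / g
T = 2*15*1 / 10
T = 30 / 10
T = 3 s

3 s


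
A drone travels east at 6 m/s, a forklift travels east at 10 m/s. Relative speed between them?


Given: v_A = 6 m/s east, v_B = 10 m/s east
Both move in the same direction; relative speed = |v_A - v_B|
|6 - 10| = |-4|
= 4 m/s

4 m/s


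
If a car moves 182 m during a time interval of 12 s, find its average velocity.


Given: distance d = 182 m, time t = 12 s
Using v = d / t
v = 182 / 12
v = 91/6 m/s

91/6 m/s


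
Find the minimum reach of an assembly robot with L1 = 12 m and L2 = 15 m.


Given: L1 = 12 m, L2 = 15 m
For a 2-link planar arm, min reach = |L1 - L2| (second link folded back)
Min reach = |12 - 15|
Min reach = 3 m

3 m


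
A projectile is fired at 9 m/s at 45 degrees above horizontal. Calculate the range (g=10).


Given: v0 = 9 m/s, theta = 45 deg, g = 10 m/s^2
sin(2*45) = sin(90) = 1
Using R = v0^2 * sin(2*theta) / g
R = 9^2 * 1 / 10
R = 81 / 10
R = 81/10 m

81/10 m


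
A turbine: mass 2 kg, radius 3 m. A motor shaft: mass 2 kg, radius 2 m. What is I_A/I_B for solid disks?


Given: M1=2 kg, R1=3 m, M2=2 kg, R2=2 m
For a disk: I = (1/2)*M*R^2, so I_A/I_B = (M1*R1^2)/(M2*R2^2)
M1*R1^2 = 2*9 = 18
M2*R2^2 = 2*4 = 8
I_A/I_B = 18/8 = 9/4

9/4


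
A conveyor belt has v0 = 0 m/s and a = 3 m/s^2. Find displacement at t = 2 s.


Given: v0 = 0 m/s, a = 3 m/s^2, t = 2 s
Using s = v0*t + (1/2)*a*t^2
s = 0*2 + (1/2)*3*2^2
s = 0 + (1/2)*12
s = 0 + 6
s = 6

6 m


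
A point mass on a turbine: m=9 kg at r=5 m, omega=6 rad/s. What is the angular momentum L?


Given: m = 9 kg, r = 5 m, omega = 6 rad/s
For a point mass: I = m*r^2
I = 9*5^2 = 9*25 = 225
L = I*omega = 225*6
L = 1350 kg*m^2/s

1350 kg*m^2/s


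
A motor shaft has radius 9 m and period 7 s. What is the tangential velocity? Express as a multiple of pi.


Given: radius r = 9 m, period T = 7 s
Using v = 2*pi*r / T
v = 2*pi*9 / 7
v = 18*pi / 7
v = 18/7*pi m/s

18/7*pi m/s


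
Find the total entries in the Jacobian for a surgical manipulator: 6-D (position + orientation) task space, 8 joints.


Given: task space dimension = 6, joints = 8
Jacobian is a 6 x 8 matrix
Total entries = rows * columns
Total = 6 * 8
Total = 48

48


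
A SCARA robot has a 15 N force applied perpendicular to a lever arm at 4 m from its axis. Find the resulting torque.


Given: F = 15 N, r = 4 m, angle = 90 deg (perpendicular)
Using tau = F * r * sin(90)
sin(90) = 1
tau = 15 * 4 * 1
tau = 60 Nm

60 Nm


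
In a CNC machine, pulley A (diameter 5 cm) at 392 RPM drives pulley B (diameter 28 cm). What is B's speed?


Given: D1 = 5 cm, w1 = 392 RPM, D2 = 28 cm
Using D1*w1 = D2*w2
w2 = D1*w1 / D2
w2 = 5*392 / 28
w2 = 1960 / 28
w2 = 70 RPM

70 RPM


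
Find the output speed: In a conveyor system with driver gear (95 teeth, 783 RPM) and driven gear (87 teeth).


Given: N1 = 95 teeth, w1 = 783 RPM, N2 = 87 teeth
Using N1*w1 = N2*w2
w2 = N1*w1 / N2
w2 = 95*783 / 87
w2 = 74385 / 87
w2 = 855 RPM

855 RPM


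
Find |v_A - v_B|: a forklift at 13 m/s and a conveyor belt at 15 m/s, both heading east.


Given: v_A = 13 m/s east, v_B = 15 m/s east
Both move in the same direction; relative speed = |v_A - v_B|
|13 - 15| = |-2|
= 2 m/s

2 m/s


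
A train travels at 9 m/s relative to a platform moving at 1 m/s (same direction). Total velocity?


Given: object velocity = 9 m/s, platform velocity = 1 m/s (same direction)
Using classical velocity addition: v_total = v_object + v_platform
v_total = 9 + 1
v_total = 10 m/s

10 m/s


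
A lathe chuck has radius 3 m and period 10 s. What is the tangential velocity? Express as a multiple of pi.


Given: radius r = 3 m, period T = 10 s
Using v = 2*pi*r / T
v = 2*pi*3 / 10
v = 6*pi / 10
v = 3/5*pi m/s

3/5*pi m/s


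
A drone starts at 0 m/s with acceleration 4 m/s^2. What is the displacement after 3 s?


Given: v0 = 0 m/s, a = 4 m/s^2, t = 3 s
Using s = v0*t + (1/2)*a*t^2
s = 0*3 + (1/2)*4*3^2
s = 0 + (1/2)*36
s = 0 + 18
s = 18

18 m


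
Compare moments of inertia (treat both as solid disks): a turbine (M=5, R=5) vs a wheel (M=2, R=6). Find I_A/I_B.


Given: M1=5 kg, R1=5 m, M2=2 kg, R2=6 m
For a disk: I = (1/2)*M*R^2, so I_A/I_B = (M1*R1^2)/(M2*R2^2)
M1*R1^2 = 5*25 = 125
M2*R2^2 = 2*36 = 72
I_A/I_B = 125/72 = 125/72

125/72


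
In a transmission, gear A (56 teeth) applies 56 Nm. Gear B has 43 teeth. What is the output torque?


Given: N1 = 56, N2 = 43, T1 = 56 Nm
Using T2/T1 = N2/N1
T2 = T1 * N2 / N1
T2 = 56 * 43 / 56
T2 = 2408 / 56
T2 = 43 Nm

43 Nm


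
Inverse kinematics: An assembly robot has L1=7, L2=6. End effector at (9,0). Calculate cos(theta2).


Given: L1 = 7, L2 = 6, target (x, y) = (9, 0)
Using cos(theta2) = (x^2 + y^2 - L1^2 - L2^2) / (2*L1*L2)
x^2 + y^2 = 9^2 + 0 = 81
L1^2 + L2^2 = 49 + 36 = 85
Numerator = 81 - 85 = -4
Denominator = 2*7*6 = 84
cos(theta2) = -4/84 = -1/21

-1/21


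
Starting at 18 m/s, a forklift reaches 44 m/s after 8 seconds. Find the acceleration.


Given: initial velocity v0 = 18 m/s, final velocity v = 44 m/s, time t = 8 s
Using a = (v - v0) / t
a = (44 - 18) / 8
a = 26 / 8
a = 13/4 m/s^2

13/4 m/s^2


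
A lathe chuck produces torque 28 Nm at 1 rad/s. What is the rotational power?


Given: tau = 28 Nm, omega = 1 rad/s
Using P = tau * omega
P = 28 * 1
P = 28 W

28 W


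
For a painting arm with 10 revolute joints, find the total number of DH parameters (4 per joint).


Given: 10 joints, 4 DH parameters per joint (d, theta, a, alpha)
Total DH parameters = number_of_joints * 4
Total = 10 * 4
Total = 40

40


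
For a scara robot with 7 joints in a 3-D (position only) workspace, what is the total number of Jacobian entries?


Given: task space dimension = 3, joints = 7
Jacobian is a 3 x 7 matrix
Total entries = rows * columns
Total = 3 * 7
Total = 21

21


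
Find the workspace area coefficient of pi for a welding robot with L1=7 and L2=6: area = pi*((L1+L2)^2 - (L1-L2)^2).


Given: L1 = 7, L2 = 6
(L1+L2)^2 = (13)^2 = 169
(L1-L2)^2 = (1)^2 = 1
Difference = 169 - 1 = 168
This equals 4*L1*L2 = 4*7*6 = 168
Workspace area = 168*pi

168


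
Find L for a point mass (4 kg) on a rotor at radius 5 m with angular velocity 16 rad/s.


Given: m = 4 kg, r = 5 m, omega = 16 rad/s
For a point mass: I = m*r^2
I = 4*5^2 = 4*25 = 100
L = I*omega = 100*16
L = 1600 kg*m^2/s

1600 kg*m^2/s


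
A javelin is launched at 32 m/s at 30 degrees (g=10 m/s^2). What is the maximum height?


Given: v0 = 32 m/s, theta = 30 deg, g = 10 m/s^2
sin^2(30) = 1/4
Using H = v0^2 * sin^2(theta) / (2*g)
H = 32^2 * 1/4 / (2*10)
H = 1024 * 1/4 / 20
H = 256 / 20
H = 64/5 m

64/5 m


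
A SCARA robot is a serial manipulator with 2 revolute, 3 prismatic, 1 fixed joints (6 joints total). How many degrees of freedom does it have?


Given: serial robot with 2 revolute, 3 prismatic, 1 fixed joints
DOF contribution per joint type: revolute=1, prismatic=1, spherical=3, fixed=0
DOF = 2*1 + 3*1 + 1*0
DOF = 5

5


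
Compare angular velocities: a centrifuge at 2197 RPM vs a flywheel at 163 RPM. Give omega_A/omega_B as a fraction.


Given: RPM_A = 2197, RPM_B = 163
omega = 2*pi*RPM/60, so omega_A/omega_B = RPM_A / RPM_B
omega_A/omega_B = 2197 / 163
omega_A/omega_B = 2197/163

2197/163


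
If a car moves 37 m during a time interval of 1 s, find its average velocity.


Given: distance d = 37 m, time t = 1 s
Using v = d / t
v = 37 / 1
v = 37 m/s

37 m/s


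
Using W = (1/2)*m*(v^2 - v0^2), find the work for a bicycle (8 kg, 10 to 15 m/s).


Given: m = 8 kg, v0 = 10 m/s, v = 15 m/s
Using W = (1/2)*m*(v^2 - v0^2)
v^2 = 15^2 = 225
v0^2 = 10^2 = 100
v^2 - v0^2 = 225 - 100 = 125
W = (1/2)*8*125 = 500 J

500 J


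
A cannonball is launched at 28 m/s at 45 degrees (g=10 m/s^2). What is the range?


Given: v0 = 28 m/s, theta = 45 deg, g = 10 m/s^2
sin(2*45) = sin(90) = 1
Using R = v0^2 * sin(2*theta) / g
R = 28^2 * 1 / 10
R = 784 / 10
R = 392/5 m

392/5 m


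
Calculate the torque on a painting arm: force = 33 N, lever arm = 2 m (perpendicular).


Given: F = 33 N, r = 2 m, angle = 90 deg (perpendicular)
Using tau = F * r * sin(90)
sin(90) = 1
tau = 33 * 2 * 1
tau = 66 Nm

66 Nm


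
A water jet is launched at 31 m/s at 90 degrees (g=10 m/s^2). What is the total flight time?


Given: v0 = 31 m/s, theta = 90 deg, g = 10 m/s^2
sin(90) = 1
Using T = 2*v0*sin(theta) / g
T = 2*31*1 / 10
T = 62 / 10
T = 31/5 s

31/5 s


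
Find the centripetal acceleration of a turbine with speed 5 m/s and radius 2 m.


Given: v = 5 m/s, r = 2 m
Using a_c = v^2 / r
a_c = 5^2 / 2
a_c = 25 / 2
a_c = 25/2 m/s^2

25/2 m/s^2


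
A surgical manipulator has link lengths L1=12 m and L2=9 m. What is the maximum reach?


Given: L1 = 12 m, L2 = 9 m
For a 2-link planar arm, max reach = L1 + L2 (fully extended)
Max reach = 12 + 9
Max reach = 21 m

21 m


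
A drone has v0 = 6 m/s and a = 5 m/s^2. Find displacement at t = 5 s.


Given: v0 = 6 m/s, a = 5 m/s^2, t = 5 s
Using s = v0*t + (1/2)*a*t^2
s = 6*5 + (1/2)*5*5^2
s = 30 + (1/2)*125
s = 30 + 125/2
s = 185/2

185/2 m


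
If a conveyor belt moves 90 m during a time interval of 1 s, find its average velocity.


Given: distance d = 90 m, time t = 1 s
Using v = d / t
v = 90 / 1
v = 90 m/s

90 m/s


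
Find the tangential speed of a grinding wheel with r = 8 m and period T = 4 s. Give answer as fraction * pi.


Given: radius r = 8 m, period T = 4 s
Using v = 2*pi*r / T
v = 2*pi*8 / 4
v = 16*pi / 4
v = 4*pi m/s

4*pi m/s


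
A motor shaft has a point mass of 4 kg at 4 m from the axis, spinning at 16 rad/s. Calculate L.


Given: m = 4 kg, r = 4 m, omega = 16 rad/s
For a point mass: I = m*r^2
I = 4*4^2 = 4*16 = 64
L = I*omega = 64*16
L = 1024 kg*m^2/s

1024 kg*m^2/s


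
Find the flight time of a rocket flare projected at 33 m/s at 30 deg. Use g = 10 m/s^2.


Given: v0 = 33 m/s, theta = 30 deg, g = 10 m/s^2
sin(30) = 1/2
Using T = 2*v0*sin(theta) / g
T = 2*33*1/2 / 10
T = 33 / 10
T = 33/10 s

33/10 s


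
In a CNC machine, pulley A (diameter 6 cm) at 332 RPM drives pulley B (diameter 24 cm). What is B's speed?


Given: D1 = 6 cm, w1 = 332 RPM, D2 = 24 cm
Using D1*w1 = D2*w2
w2 = D1*w1 / D2
w2 = 6*332 / 24
w2 = 1992 / 24
w2 = 83 RPM

83 RPM


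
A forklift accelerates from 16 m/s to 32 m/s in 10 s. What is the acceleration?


Given: initial velocity v0 = 16 m/s, final velocity v = 32 m/s, time t = 10 s
Using a = (v - v0) / t
a = (32 - 16) / 10
a = 16 / 10
a = 8/5 m/s^2

8/5 m/s^2


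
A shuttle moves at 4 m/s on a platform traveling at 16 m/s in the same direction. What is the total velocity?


Given: object velocity = 4 m/s, platform velocity = 16 m/s (same direction)
Using classical velocity addition: v_total = v_object + v_platform
v_total = 4 + 16
v_total = 20 m/s

20 m/s


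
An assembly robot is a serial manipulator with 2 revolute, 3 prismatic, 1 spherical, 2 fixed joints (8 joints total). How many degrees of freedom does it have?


Given: serial robot with 2 revolute, 3 prismatic, 1 spherical, 2 fixed joints
DOF contribution per joint type: revolute=1, prismatic=1, spherical=3, fixed=0
DOF = 2*1 + 3*1 + 1*3 + 2*0
DOF = 8

8


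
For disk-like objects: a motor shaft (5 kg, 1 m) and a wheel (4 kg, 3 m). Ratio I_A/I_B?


Given: M1=5 kg, R1=1 m, M2=4 kg, R2=3 m
For a disk: I = (1/2)*M*R^2, so I_A/I_B = (M1*R1^2)/(M2*R2^2)
M1*R1^2 = 5*1 = 5
M2*R2^2 = 4*9 = 36
I_A/I_B = 5/36 = 5/36

5/36


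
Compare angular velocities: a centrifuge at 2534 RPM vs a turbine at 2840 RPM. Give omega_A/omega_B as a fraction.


Given: RPM_A = 2534, RPM_B = 2840
omega = 2*pi*RPM/60, so omega_A/omega_B = RPM_A / RPM_B
omega_A/omega_B = 2534 / 2840
omega_A/omega_B = 1267/1420

1267/1420


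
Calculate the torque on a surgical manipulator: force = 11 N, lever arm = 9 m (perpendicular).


Given: F = 11 N, r = 9 m, angle = 90 deg (perpendicular)
Using tau = F * r * sin(90)
sin(90) = 1
tau = 11 * 9 * 1
tau = 99 Nm

99 Nm


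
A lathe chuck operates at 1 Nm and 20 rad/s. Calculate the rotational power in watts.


Given: tau = 1 Nm, omega = 20 rad/s
Using P = tau * omega
P = 1 * 20
P = 20 W

20 W


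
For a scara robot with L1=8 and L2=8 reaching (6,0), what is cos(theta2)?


Given: L1 = 8, L2 = 8, target (x, y) = (6, 0)
Using cos(theta2) = (x^2 + y^2 - L1^2 - L2^2) / (2*L1*L2)
x^2 + y^2 = 6^2 + 0 = 36
L1^2 + L2^2 = 64 + 64 = 128
Numerator = 36 - 128 = -92
Denominator = 2*8*8 = 128
cos(theta2) = -92/128 = -23/32

-23/32


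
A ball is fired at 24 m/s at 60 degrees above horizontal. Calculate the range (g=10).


Given: v0 = 24 m/s, theta = 60 deg, g = 10 m/s^2
sin(2*60) = sin(120) = sqrt(3)/2
Using R = v0^2 * sin(2*theta) / g
R = 24^2 * (sqrt(3)/2) / 10
R = 576 * sqrt(3) / 20
R = 144/5*sqrt(3) m

144/5*sqrt(3) m


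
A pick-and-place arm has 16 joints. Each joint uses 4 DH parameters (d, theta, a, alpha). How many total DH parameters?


Given: 16 joints, 4 DH parameters per joint (d, theta, a, alpha)
Total DH parameters = number_of_joints * 4
Total = 16 * 4
Total = 64

64


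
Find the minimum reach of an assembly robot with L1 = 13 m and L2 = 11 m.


Given: L1 = 13 m, L2 = 11 m
For a 2-link planar arm, min reach = |L1 - L2| (second link folded back)
Min reach = |13 - 11|
Min reach = 2 m

2 m


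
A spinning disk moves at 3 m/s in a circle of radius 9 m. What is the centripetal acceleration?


Given: v = 3 m/s, r = 9 m
Using a_c = v^2 / r
a_c = 3^2 / 9
a_c = 9 / 9
a_c = 1 m/s^2

1 m/s^2


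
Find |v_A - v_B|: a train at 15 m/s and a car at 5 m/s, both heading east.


Given: v_A = 15 m/s east, v_B = 5 m/s east
Both move in the same direction; relative speed = |v_A - v_B|
|15 - 5| = |10|
= 10 m/s

10 m/s


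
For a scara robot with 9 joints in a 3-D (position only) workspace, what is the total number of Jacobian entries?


Given: task space dimension = 3, joints = 9
Jacobian is a 3 x 9 matrix
Total entries = rows * columns
Total = 3 * 9
Total = 27

27


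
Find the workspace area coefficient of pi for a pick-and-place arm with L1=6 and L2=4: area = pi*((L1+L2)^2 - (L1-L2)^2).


Given: L1 = 6, L2 = 4
(L1+L2)^2 = (10)^2 = 100
(L1-L2)^2 = (2)^2 = 4
Difference = 100 - 4 = 96
This equals 4*L1*L2 = 4*6*4 = 96
Workspace area = 96*pi

96


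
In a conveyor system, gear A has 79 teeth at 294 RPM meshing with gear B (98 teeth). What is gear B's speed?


Given: N1 = 79 teeth, w1 = 294 RPM, N2 = 98 teeth
Using N1*w1 = N2*w2
w2 = N1*w1 / N2
w2 = 79*294 / 98
w2 = 23226 / 98
w2 = 237 RPM

237 RPM


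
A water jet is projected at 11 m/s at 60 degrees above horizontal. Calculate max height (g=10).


Given: v0 = 11 m/s, theta = 60 deg, g = 10 m/s^2
sin^2(60) = 3/4
Using H = v0^2 * sin^2(theta) / (2*g)
H = 11^2 * 3/4 / (2*10)
H = 121 * 3/4 / 20
H = 363/4 / 20
H = 363/80 m

363/80 m


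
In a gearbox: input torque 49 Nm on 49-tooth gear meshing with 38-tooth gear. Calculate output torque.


Given: N1 = 49, N2 = 38, T1 = 49 Nm
Using T2/T1 = N2/N1
T2 = T1 * N2 / N1
T2 = 49 * 38 / 49
T2 = 1862 / 49
T2 = 38 Nm

38 Nm


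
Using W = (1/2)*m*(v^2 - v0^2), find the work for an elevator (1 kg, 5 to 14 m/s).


Given: m = 1 kg, v0 = 5 m/s, v = 14 m/s
Using W = (1/2)*m*(v^2 - v0^2)
v^2 = 14^2 = 196
v0^2 = 5^2 = 25
v^2 - v0^2 = 196 - 25 = 171
W = (1/2)*1*171 = 171/2 J

171/2 J


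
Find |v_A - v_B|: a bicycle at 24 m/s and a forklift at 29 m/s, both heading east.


Given: v_A = 24 m/s east, v_B = 29 m/s east
Both move in the same direction; relative speed = |v_A - v_B|
|24 - 29| = |-5|
= 5 m/s

5 m/s


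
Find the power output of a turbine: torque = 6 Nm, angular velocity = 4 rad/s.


Given: tau = 6 Nm, omega = 4 rad/s
Using P = tau * omega
P = 6 * 4
P = 24 W

24 W


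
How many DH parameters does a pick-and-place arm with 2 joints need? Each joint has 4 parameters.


Given: 2 joints, 4 DH parameters per joint (d, theta, a, alpha)
Total DH parameters = number_of_joints * 4
Total = 2 * 4
Total = 8

8


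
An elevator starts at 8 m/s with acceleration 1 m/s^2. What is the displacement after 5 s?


Given: v0 = 8 m/s, a = 1 m/s^2, t = 5 s
Using s = v0*t + (1/2)*a*t^2
s = 8*5 + (1/2)*1*5^2
s = 40 + (1/2)*25
s = 40 + 25/2
s = 105/2

105/2 m


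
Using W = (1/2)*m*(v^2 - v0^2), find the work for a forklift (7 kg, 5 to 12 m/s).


Given: m = 7 kg, v0 = 5 m/s, v = 12 m/s
Using W = (1/2)*m*(v^2 - v0^2)
v^2 = 12^2 = 144
v0^2 = 5^2 = 25
v^2 - v0^2 = 144 - 25 = 119
W = (1/2)*7*119 = 833/2 J

833/2 J


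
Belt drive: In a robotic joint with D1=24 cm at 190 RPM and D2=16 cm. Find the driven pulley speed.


Given: D1 = 24 cm, w1 = 190 RPM, D2 = 16 cm
Using D1*w1 = D2*w2
w2 = D1*w1 / D2
w2 = 24*190 / 16
w2 = 4560 / 16
w2 = 285 RPM

285 RPM


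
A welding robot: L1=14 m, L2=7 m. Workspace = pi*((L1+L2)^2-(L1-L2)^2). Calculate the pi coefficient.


Given: L1 = 14, L2 = 7
(L1+L2)^2 = (21)^2 = 441
(L1-L2)^2 = (7)^2 = 49
Difference = 441 - 49 = 392
This equals 4*L1*L2 = 4*14*7 = 392
Workspace area = 392*pi

392


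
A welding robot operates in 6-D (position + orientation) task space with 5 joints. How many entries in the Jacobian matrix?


Given: task space dimension = 6, joints = 5
Jacobian is a 6 x 5 matrix
Total entries = rows * columns
Total = 6 * 5
Total = 30

30


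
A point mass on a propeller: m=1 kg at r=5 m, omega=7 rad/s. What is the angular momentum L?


Given: m = 1 kg, r = 5 m, omega = 7 rad/s
For a point mass: I = m*r^2
I = 1*5^2 = 1*25 = 25
L = I*omega = 25*7
L = 175 kg*m^2/s

175 kg*m^2/s


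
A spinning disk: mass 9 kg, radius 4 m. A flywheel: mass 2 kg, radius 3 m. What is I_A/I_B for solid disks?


Given: M1=9 kg, R1=4 m, M2=2 kg, R2=3 m
For a disk: I = (1/2)*M*R^2, so I_A/I_B = (M1*R1^2)/(M2*R2^2)
M1*R1^2 = 9*16 = 144
M2*R2^2 = 2*9 = 18
I_A/I_B = 144/18 = 8

8


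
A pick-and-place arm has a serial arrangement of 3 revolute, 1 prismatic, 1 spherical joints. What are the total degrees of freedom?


Given: serial robot with 3 revolute, 1 prismatic, 1 spherical joints
DOF contribution per joint type: revolute=1, prismatic=1, spherical=3, fixed=0
DOF = 3*1 + 1*1 + 1*3
DOF = 7

7


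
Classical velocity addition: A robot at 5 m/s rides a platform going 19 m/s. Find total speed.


Given: object velocity = 5 m/s, platform velocity = 19 m/s (same direction)
Using classical velocity addition: v_total = v_object + v_platform
v_total = 5 + 19
v_total = 24 m/s

24 m/s


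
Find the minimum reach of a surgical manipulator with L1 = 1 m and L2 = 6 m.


Given: L1 = 1 m, L2 = 6 m
For a 2-link planar arm, min reach = |L1 - L2| (second link folded back)
Min reach = |1 - 6|
Min reach = 5 m

5 m


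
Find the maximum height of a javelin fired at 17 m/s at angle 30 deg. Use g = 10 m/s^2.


Given: v0 = 17 m/s, theta = 30 deg, g = 10 m/s^2
sin^2(30) = 1/4
Using H = v0^2 * sin^2(theta) / (2*g)
H = 17^2 * 1/4 / (2*10)
H = 289 * 1/4 / 20
H = 289/4 / 20
H = 289/80 m

289/80 m


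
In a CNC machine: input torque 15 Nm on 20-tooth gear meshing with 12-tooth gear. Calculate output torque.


Given: N1 = 20, N2 = 12, T1 = 15 Nm
Using T2/T1 = N2/N1
T2 = T1 * N2 / N1
T2 = 15 * 12 / 20
T2 = 180 / 20
T2 = 9 Nm

9 Nm


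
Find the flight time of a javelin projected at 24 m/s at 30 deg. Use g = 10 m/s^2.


Given: v0 = 24 m/s, theta = 30 deg, g = 10 m/s^2
sin(30) = 1/2
Using T = 2*v0*sin(theta) / g
T = 2*24*1/2 / 10
T = 24 / 10
T = 12/5 s

12/5 s


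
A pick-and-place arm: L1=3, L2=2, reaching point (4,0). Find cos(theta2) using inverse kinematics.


Given: L1 = 3, L2 = 2, target (x, y) = (4, 0)
Using cos(theta2) = (x^2 + y^2 - L1^2 - L2^2) / (2*L1*L2)
x^2 + y^2 = 4^2 + 0 = 16
L1^2 + L2^2 = 9 + 4 = 13
Numerator = 16 - 13 = 3
Denominator = 2*3*2 = 12
cos(theta2) = 3/12 = 1/4

1/4


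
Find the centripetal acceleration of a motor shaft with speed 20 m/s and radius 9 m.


Given: v = 20 m/s, r = 9 m
Using a_c = v^2 / r
a_c = 20^2 / 9
a_c = 400 / 9
a_c = 400/9 m/s^2

400/9 m/s^2


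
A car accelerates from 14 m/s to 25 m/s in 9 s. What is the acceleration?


Given: initial velocity v0 = 14 m/s, final velocity v = 25 m/s, time t = 9 s
Using a = (v - v0) / t
a = (25 - 14) / 9
a = 11 / 9
a = 11/9 m/s^2

11/9 m/s^2


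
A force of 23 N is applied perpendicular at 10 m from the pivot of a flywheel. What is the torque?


Given: F = 23 N, r = 10 m, angle = 90 deg (perpendicular)
Using tau = F * r * sin(90)
sin(90) = 1
tau = 23 * 10 * 1
tau = 230 Nm

230 Nm


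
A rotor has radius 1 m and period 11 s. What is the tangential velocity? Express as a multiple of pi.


Given: radius r = 1 m, period T = 11 s
Using v = 2*pi*r / T
v = 2*pi*1 / 11
v = 2*pi / 11
v = 2/11*pi m/s

2/11*pi m/s


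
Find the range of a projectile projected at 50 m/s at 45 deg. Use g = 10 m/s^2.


Given: v0 = 50 m/s, theta = 45 deg, g = 10 m/s^2
sin(2*45) = sin(90) = 1
Using R = v0^2 * sin(2*theta) / g
R = 50^2 * 1 / 10
R = 2500 / 10
R = 250 m

250 m


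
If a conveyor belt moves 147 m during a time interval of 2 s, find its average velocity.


Given: distance d = 147 m, time t = 2 s
Using v = d / t
v = 147 / 2
v = 147/2 m/s

147/2 m/s


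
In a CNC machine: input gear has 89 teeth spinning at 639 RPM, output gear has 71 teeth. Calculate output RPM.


Given: N1 = 89 teeth, w1 = 639 RPM, N2 = 71 teeth
Using N1*w1 = N2*w2
w2 = N1*w1 / N2
w2 = 89*639 / 71
w2 = 56871 / 71
w2 = 801 RPM

801 RPM


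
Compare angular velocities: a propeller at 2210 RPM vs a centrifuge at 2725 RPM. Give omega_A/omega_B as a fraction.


Given: RPM_A = 2210, RPM_B = 2725
omega = 2*pi*RPM/60, so omega_A/omega_B = RPM_A / RPM_B
omega_A/omega_B = 2210 / 2725
omega_A/omega_B = 442/545

442/545


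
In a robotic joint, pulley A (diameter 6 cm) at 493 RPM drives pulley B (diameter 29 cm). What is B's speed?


Given: D1 = 6 cm, w1 = 493 RPM, D2 = 29 cm
Using D1*w1 = D2*w2
w2 = D1*w1 / D2
w2 = 6*493 / 29
w2 = 2958 / 29
w2 = 102 RPM

102 RPM


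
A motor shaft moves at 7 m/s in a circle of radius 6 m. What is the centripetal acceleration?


Given: v = 7 m/s, r = 6 m
Using a_c = v^2 / r
a_c = 7^2 / 6
a_c = 49 / 6
a_c = 49/6 m/s^2

49/6 m/s^2


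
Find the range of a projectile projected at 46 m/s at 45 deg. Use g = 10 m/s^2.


Given: v0 = 46 m/s, theta = 45 deg, g = 10 m/s^2
sin(2*45) = sin(90) = 1
Using R = v0^2 * sin(2*theta) / g
R = 46^2 * 1 / 10
R = 2116 / 10
R = 1058/5 m

1058/5 m


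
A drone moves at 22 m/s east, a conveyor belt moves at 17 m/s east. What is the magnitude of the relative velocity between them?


Given: v_A = 22 m/s east, v_B = 17 m/s east
Both move in the same direction; relative speed = |v_A - v_B|
|22 - 17| = |5|
= 5 m/s

5 m/s


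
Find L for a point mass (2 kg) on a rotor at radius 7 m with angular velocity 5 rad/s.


Given: m = 2 kg, r = 7 m, omega = 5 rad/s
For a point mass: I = m*r^2
I = 2*7^2 = 2*49 = 98
L = I*omega = 98*5
L = 490 kg*m^2/s

490 kg*m^2/s


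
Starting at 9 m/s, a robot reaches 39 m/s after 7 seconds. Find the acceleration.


Given: initial velocity v0 = 9 m/s, final velocity v = 39 m/s, time t = 7 s
Using a = (v - v0) / t
a = (39 - 9) / 7
a = 30 / 7
a = 30/7 m/s^2

30/7 m/s^2


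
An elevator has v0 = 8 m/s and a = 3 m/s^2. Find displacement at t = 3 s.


Given: v0 = 8 m/s, a = 3 m/s^2, t = 3 s
Using s = v0*t + (1/2)*a*t^2
s = 8*3 + (1/2)*3*3^2
s = 24 + (1/2)*27
s = 24 + 27/2
s = 75/2

75/2 m


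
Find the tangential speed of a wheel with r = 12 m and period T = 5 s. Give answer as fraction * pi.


Given: radius r = 12 m, period T = 5 s
Using v = 2*pi*r / T
v = 2*pi*12 / 5
v = 24*pi / 5
v = 24/5*pi m/s

24/5*pi m/s


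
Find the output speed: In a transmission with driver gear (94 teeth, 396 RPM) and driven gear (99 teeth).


Given: N1 = 94 teeth, w1 = 396 RPM, N2 = 99 teeth
Using N1*w1 = N2*w2
w2 = N1*w1 / N2
w2 = 94*396 / 99
w2 = 37224 / 99
w2 = 376 RPM

376 RPM


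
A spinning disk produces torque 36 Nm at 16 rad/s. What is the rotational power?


Given: tau = 36 Nm, omega = 16 rad/s
Using P = tau * omega
P = 36 * 16
P = 576 W

576 W


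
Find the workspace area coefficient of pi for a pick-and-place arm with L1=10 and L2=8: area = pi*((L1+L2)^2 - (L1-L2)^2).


Given: L1 = 10, L2 = 8
(L1+L2)^2 = (18)^2 = 324
(L1-L2)^2 = (2)^2 = 4
Difference = 324 - 4 = 320
This equals 4*L1*L2 = 4*10*8 = 320
Workspace area = 320*pi

320


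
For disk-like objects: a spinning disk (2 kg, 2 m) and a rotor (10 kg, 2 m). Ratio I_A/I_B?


Given: M1=2 kg, R1=2 m, M2=10 kg, R2=2 m
For a disk: I = (1/2)*M*R^2, so I_A/I_B = (M1*R1^2)/(M2*R2^2)
M1*R1^2 = 2*4 = 8
M2*R2^2 = 10*4 = 40
I_A/I_B = 8/40 = 1/5

1/5


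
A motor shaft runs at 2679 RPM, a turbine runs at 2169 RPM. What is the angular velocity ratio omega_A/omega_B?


Given: RPM_A = 2679, RPM_B = 2169
omega = 2*pi*RPM/60, so omega_A/omega_B = RPM_A / RPM_B
omega_A/omega_B = 2679 / 2169
omega_A/omega_B = 893/723

893/723


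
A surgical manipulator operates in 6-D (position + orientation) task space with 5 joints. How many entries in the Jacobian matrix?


Given: task space dimension = 6, joints = 5
Jacobian is a 6 x 5 matrix
Total entries = rows * columns
Total = 6 * 5
Total = 30

30


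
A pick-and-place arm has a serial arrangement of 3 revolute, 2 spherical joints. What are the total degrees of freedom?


Given: serial robot with 3 revolute, 2 spherical joints
DOF contribution per joint type: revolute=1, prismatic=1, spherical=3, fixed=0
DOF = 3*1 + 2*3
DOF = 9

9


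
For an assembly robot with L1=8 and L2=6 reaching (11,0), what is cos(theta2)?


Given: L1 = 8, L2 = 6, target (x, y) = (11, 0)
Using cos(theta2) = (x^2 + y^2 - L1^2 - L2^2) / (2*L1*L2)
x^2 + y^2 = 11^2 + 0 = 121
L1^2 + L2^2 = 64 + 36 = 100
Numerator = 121 - 100 = 21
Denominator = 2*8*6 = 96
cos(theta2) = 21/96 = 7/32

7/32


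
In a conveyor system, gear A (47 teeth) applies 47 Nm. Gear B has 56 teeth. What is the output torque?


Given: N1 = 47, N2 = 56, T1 = 47 Nm
Using T2/T1 = N2/N1
T2 = T1 * N2 / N1
T2 = 47 * 56 / 47
T2 = 2632 / 47
T2 = 56 Nm

56 Nm


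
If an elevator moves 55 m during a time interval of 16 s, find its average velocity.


Given: distance d = 55 m, time t = 16 s
Using v = d / t
v = 55 / 16
v = 55/16 m/s

55/16 m/s


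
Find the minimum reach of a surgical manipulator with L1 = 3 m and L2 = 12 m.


Given: L1 = 3 m, L2 = 12 m
For a 2-link planar arm, min reach = |L1 - L2| (second link folded back)
Min reach = |3 - 12|
Min reach = 9 m

9 m


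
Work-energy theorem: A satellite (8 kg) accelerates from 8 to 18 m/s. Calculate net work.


Given: m = 8 kg, v0 = 8 m/s, v = 18 m/s
Using W = (1/2)*m*(v^2 - v0^2)
v^2 = 18^2 = 324
v0^2 = 8^2 = 64
v^2 - v0^2 = 324 - 64 = 260
W = (1/2)*8*260 = 1040 J

1040 J


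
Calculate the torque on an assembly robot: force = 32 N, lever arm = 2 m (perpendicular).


Given: F = 32 N, r = 2 m, angle = 90 deg (perpendicular)
Using tau = F * r * sin(90)
sin(90) = 1
tau = 32 * 2 * 1
tau = 64 Nm

64 Nm


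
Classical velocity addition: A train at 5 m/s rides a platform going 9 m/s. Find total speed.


Given: object velocity = 5 m/s, platform velocity = 9 m/s (same direction)
Using classical velocity addition: v_total = v_object + v_platform
v_total = 5 + 9
v_total = 14 m/s

14 m/s


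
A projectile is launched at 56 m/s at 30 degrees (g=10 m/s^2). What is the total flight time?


Given: v0 = 56 m/s, theta = 30 deg, g = 10 m/s^2
sin(30) = 1/2
Using T = 2*v0*sin(theta) / g
T = 2*56*1/2 / 10
T = 56 / 10
T = 28/5 s

28/5 s


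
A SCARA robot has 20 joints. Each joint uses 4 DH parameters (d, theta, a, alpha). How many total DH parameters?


Given: 20 joints, 4 DH parameters per joint (d, theta, a, alpha)
Total DH parameters = number_of_joints * 4
Total = 20 * 4
Total = 80

80


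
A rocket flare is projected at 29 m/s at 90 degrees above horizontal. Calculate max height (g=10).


Given: v0 = 29 m/s, theta = 90 deg, g = 10 m/s^2
sin^2(90) = 1
Using H = v0^2 * sin^2(theta) / (2*g)
H = 29^2 * 1 / (2*10)
H = 841 * 1 / 20
H = 841 / 20
H = 841/20 m

841/20 m


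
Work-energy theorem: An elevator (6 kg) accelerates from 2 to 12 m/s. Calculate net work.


Given: m = 6 kg, v0 = 2 m/s, v = 12 m/s
Using W = (1/2)*m*(v^2 - v0^2)
v^2 = 12^2 = 144
v0^2 = 2^2 = 4
v^2 - v0^2 = 144 - 4 = 140
W = (1/2)*6*140 = 420 J

420 J


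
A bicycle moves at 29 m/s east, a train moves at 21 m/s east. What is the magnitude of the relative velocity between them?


Given: v_A = 29 m/s east, v_B = 21 m/s east
Both move in the same direction; relative speed = |v_A - v_B|
|29 - 21| = |8|
= 8 m/s

8 m/s


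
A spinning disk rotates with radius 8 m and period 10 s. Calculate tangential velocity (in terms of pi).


Given: radius r = 8 m, period T = 10 s
Using v = 2*pi*r / T
v = 2*pi*8 / 10
v = 16*pi / 10
v = 8/5*pi m/s

8/5*pi m/s


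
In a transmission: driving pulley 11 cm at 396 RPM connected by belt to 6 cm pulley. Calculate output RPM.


Given: D1 = 11 cm, w1 = 396 RPM, D2 = 6 cm
Using D1*w1 = D2*w2
w2 = D1*w1 / D2
w2 = 11*396 / 6
w2 = 4356 / 6
w2 = 726 RPM

726 RPM


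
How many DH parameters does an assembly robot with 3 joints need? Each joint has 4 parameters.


Given: 3 joints, 4 DH parameters per joint (d, theta, a, alpha)
Total DH parameters = number_of_joints * 4
Total = 3 * 4
Total = 12

12


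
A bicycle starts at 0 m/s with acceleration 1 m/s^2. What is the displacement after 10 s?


Given: v0 = 0 m/s, a = 1 m/s^2, t = 10 s
Using s = v0*t + (1/2)*a*t^2
s = 0*10 + (1/2)*1*10^2
s = 0 + (1/2)*100
s = 0 + 50
s = 50

50 m


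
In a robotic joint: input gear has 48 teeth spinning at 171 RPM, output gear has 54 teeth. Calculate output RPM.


Given: N1 = 48 teeth, w1 = 171 RPM, N2 = 54 teeth
Using N1*w1 = N2*w2
w2 = N1*w1 / N2
w2 = 48*171 / 54
w2 = 8208 / 54
w2 = 152 RPM

152 RPM


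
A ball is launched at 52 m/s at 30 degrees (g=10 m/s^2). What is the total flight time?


Given: v0 = 52 m/s, theta = 30 deg, g = 10 m/s^2
sin(30) = 1/2
Using T = 2*v0*sin(theta) / g
T = 2*52*1/2 / 10
T = 52 / 10
T = 26/5 s

26/5 s


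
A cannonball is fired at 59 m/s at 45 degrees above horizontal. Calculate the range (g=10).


Given: v0 = 59 m/s, theta = 45 deg, g = 10 m/s^2
sin(2*45) = sin(90) = 1
Using R = v0^2 * sin(2*theta) / g
R = 59^2 * 1 / 10
R = 3481 / 10
R = 3481/10 m

3481/10 m


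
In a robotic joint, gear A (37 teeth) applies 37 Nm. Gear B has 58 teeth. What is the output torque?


Given: N1 = 37, N2 = 58, T1 = 37 Nm
Using T2/T1 = N2/N1
T2 = T1 * N2 / N1
T2 = 37 * 58 / 37
T2 = 2146 / 37
T2 = 58 Nm

58 Nm


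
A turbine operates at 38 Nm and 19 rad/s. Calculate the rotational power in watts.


Given: tau = 38 Nm, omega = 19 rad/s
Using P = tau * omega
P = 38 * 19
P = 722 W

722 W


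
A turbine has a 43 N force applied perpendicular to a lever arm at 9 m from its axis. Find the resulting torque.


Given: F = 43 N, r = 9 m, angle = 90 deg (perpendicular)
Using tau = F * r * sin(90)
sin(90) = 1
tau = 43 * 9 * 1
tau = 387 Nm

387 Nm


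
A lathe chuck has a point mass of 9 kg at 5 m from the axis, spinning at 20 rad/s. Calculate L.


Given: m = 9 kg, r = 5 m, omega = 20 rad/s
For a point mass: I = m*r^2
I = 9*5^2 = 9*25 = 225
L = I*omega = 225*20
L = 4500 kg*m^2/s

4500 kg*m^2/s


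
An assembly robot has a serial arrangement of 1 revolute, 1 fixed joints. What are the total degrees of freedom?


Given: serial robot with 1 revolute, 1 fixed joints
DOF contribution per joint type: revolute=1, prismatic=1, spherical=3, fixed=0
DOF = 1*1 + 1*0
DOF = 1

1


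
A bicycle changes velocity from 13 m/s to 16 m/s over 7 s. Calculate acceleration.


Given: initial velocity v0 = 13 m/s, final velocity v = 16 m/s, time t = 7 s
Using a = (v - v0) / t
a = (16 - 13) / 7
a = 3 / 7
a = 3/7 m/s^2

3/7 m/s^2


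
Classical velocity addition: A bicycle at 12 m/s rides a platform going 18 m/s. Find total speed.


Given: object velocity = 12 m/s, platform velocity = 18 m/s (same direction)
Using classical velocity addition: v_total = v_object + v_platform
v_total = 12 + 18
v_total = 30 m/s

30 m/s


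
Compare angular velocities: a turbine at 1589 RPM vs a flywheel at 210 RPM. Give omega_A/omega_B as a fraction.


Given: RPM_A = 1589, RPM_B = 210
omega = 2*pi*RPM/60, so omega_A/omega_B = RPM_A / RPM_B
omega_A/omega_B = 1589 / 210
omega_A/omega_B = 227/30

227/30


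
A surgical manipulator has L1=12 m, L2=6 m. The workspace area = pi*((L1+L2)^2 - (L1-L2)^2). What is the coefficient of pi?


Given: L1 = 12, L2 = 6
(L1+L2)^2 = (18)^2 = 324
(L1-L2)^2 = (6)^2 = 36
Difference = 324 - 36 = 288
This equals 4*L1*L2 = 4*12*6 = 288
Workspace area = 288*pi

288


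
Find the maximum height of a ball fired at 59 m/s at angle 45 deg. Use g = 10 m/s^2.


Given: v0 = 59 m/s, theta = 45 deg, g = 10 m/s^2
sin^2(45) = 1/2
Using H = v0^2 * sin^2(theta) / (2*g)
H = 59^2 * 1/2 / (2*10)
H = 3481 * 1/2 / 20
H = 3481/2 / 20
H = 3481/40 m

3481/40 m


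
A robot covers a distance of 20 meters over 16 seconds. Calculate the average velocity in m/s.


Given: distance d = 20 m, time t = 16 s
Using v = d / t
v = 20 / 16
v = 5/4 m/s

5/4 m/s


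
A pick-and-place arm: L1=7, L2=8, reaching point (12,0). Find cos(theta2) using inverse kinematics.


Given: L1 = 7, L2 = 8, target (x, y) = (12, 0)
Using cos(theta2) = (x^2 + y^2 - L1^2 - L2^2) / (2*L1*L2)
x^2 + y^2 = 12^2 + 0 = 144
L1^2 + L2^2 = 49 + 64 = 113
Numerator = 144 - 113 = 31
Denominator = 2*7*8 = 112
cos(theta2) = 31/112 = 31/112

31/112


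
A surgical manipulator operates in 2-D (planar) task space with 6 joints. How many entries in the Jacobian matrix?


Given: task space dimension = 2, joints = 6
Jacobian is a 2 x 6 matrix
Total entries = rows * columns
Total = 2 * 6
Total = 12

12


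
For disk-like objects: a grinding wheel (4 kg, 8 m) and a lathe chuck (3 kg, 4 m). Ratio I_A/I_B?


Given: M1=4 kg, R1=8 m, M2=3 kg, R2=4 m
For a disk: I = (1/2)*M*R^2, so I_A/I_B = (M1*R1^2)/(M2*R2^2)
M1*R1^2 = 4*64 = 256
M2*R2^2 = 3*16 = 48
I_A/I_B = 256/48 = 16/3

16/3


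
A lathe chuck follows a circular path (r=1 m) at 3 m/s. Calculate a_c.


Given: v = 3 m/s, r = 1 m
Using a_c = v^2 / r
a_c = 3^2 / 1
a_c = 9 / 1
a_c = 9 m/s^2

9 m/s^2


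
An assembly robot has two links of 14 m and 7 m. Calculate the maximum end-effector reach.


Given: L1 = 14 m, L2 = 7 m
For a 2-link planar arm, max reach = L1 + L2 (fully extended)
Max reach = 14 + 7
Max reach = 21 m

21 m


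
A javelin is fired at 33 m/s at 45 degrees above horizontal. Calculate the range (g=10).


Given: v0 = 33 m/s, theta = 45 deg, g = 10 m/s^2
sin(2*45) = sin(90) = 1
Using R = v0^2 * sin(2*theta) / g
R = 33^2 * 1 / 10
R = 1089 / 10
R = 1089/10 m

1089/10 m


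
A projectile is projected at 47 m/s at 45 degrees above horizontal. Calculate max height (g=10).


Given: v0 = 47 m/s, theta = 45 deg, g = 10 m/s^2
sin^2(45) = 1/2
Using H = v0^2 * sin^2(theta) / (2*g)
H = 47^2 * 1/2 / (2*10)
H = 2209 * 1/2 / 20
H = 2209/2 / 20
H = 2209/40 m

2209/40 m


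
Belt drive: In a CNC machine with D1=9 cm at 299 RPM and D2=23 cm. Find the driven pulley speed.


Given: D1 = 9 cm, w1 = 299 RPM, D2 = 23 cm
Using D1*w1 = D2*w2
w2 = D1*w1 / D2
w2 = 9*299 / 23
w2 = 2691 / 23
w2 = 117 RPM

117 RPM


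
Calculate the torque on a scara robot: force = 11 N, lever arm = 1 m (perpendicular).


Given: F = 11 N, r = 1 m, angle = 90 deg (perpendicular)
Using tau = F * r * sin(90)
sin(90) = 1
tau = 11 * 1 * 1
tau = 11 Nm

11 Nm


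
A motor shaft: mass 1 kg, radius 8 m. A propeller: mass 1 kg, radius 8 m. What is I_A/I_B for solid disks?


Given: M1=1 kg, R1=8 m, M2=1 kg, R2=8 m
For a disk: I = (1/2)*M*R^2, so I_A/I_B = (M1*R1^2)/(M2*R2^2)
M1*R1^2 = 1*64 = 64
M2*R2^2 = 1*64 = 64
I_A/I_B = 64/64 = 1

1


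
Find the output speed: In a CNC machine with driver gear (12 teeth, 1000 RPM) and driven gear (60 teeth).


Given: N1 = 12 teeth, w1 = 1000 RPM, N2 = 60 teeth
Using N1*w1 = N2*w2
w2 = N1*w1 / N2
w2 = 12*1000 / 60
w2 = 12000 / 60
w2 = 200 RPM

200 RPM


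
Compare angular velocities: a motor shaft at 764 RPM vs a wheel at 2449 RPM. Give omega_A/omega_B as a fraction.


Given: RPM_A = 764, RPM_B = 2449
omega = 2*pi*RPM/60, so omega_A/omega_B = RPM_A / RPM_B
omega_A/omega_B = 764 / 2449
omega_A/omega_B = 764/2449

764/2449


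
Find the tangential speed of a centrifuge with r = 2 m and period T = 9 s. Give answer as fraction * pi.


Given: radius r = 2 m, period T = 9 s
Using v = 2*pi*r / T
v = 2*pi*2 / 9
v = 4*pi / 9
v = 4/9*pi m/s

4/9*pi m/s


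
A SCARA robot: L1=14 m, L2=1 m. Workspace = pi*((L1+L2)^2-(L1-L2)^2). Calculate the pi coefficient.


Given: L1 = 14, L2 = 1
(L1+L2)^2 = (15)^2 = 225
(L1-L2)^2 = (13)^2 = 169
Difference = 225 - 169 = 56
This equals 4*L1*L2 = 4*14*1 = 56
Workspace area = 56*pi

56


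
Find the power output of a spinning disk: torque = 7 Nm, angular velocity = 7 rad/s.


Given: tau = 7 Nm, omega = 7 rad/s
Using P = tau * omega
P = 7 * 7
P = 49 W

49 W


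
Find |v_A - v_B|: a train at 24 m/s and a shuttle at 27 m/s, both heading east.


Given: v_A = 24 m/s east, v_B = 27 m/s east
Both move in the same direction; relative speed = |v_A - v_B|
|24 - 27| = |-3|
= 3 m/s

3 m/s


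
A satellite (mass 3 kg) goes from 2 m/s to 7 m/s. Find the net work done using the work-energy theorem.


Given: m = 3 kg, v0 = 2 m/s, v = 7 m/s
Using W = (1/2)*m*(v^2 - v0^2)
v^2 = 7^2 = 49
v0^2 = 2^2 = 4
v^2 - v0^2 = 49 - 4 = 45
W = (1/2)*3*45 = 135/2 J

135/2 J


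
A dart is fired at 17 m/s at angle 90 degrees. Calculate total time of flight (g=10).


Given: v0 = 17 m/s, theta = 90 deg, g = 10 m/s^2
sin(90) = 1
Using T = 2*v0*sin(theta) / g
T = 2*17*1 / 10
T = 34 / 10
T = 17/5 s

17/5 s


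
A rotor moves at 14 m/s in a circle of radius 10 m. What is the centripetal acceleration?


Given: v = 14 m/s, r = 10 m
Using a_c = v^2 / r
a_c = 14^2 / 10
a_c = 196 / 10
a_c = 98/5 m/s^2

98/5 m/s^2


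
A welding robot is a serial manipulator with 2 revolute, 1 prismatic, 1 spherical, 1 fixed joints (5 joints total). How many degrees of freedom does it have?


Given: serial robot with 2 revolute, 1 prismatic, 1 spherical, 1 fixed joints
DOF contribution per joint type: revolute=1, prismatic=1, spherical=3, fixed=0
DOF = 2*1 + 1*1 + 1*3 + 1*0
DOF = 6

6
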